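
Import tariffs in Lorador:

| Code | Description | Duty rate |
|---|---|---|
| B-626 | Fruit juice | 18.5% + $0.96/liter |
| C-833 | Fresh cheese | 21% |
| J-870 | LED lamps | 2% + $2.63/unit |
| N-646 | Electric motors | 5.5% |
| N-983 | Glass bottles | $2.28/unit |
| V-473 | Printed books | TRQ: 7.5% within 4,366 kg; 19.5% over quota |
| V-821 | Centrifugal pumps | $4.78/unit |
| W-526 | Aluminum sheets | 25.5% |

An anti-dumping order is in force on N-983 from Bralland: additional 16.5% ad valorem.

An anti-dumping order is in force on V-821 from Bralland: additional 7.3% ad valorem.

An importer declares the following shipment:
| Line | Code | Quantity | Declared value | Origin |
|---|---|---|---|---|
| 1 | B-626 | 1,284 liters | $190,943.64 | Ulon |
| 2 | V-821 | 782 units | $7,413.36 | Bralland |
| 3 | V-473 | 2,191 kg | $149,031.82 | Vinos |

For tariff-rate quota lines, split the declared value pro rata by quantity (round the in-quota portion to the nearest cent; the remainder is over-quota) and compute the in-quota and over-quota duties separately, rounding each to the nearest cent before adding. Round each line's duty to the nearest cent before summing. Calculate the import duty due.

Line 1 (B-626, Ulon, 1,284 liters, $190,943.64):
Base rate for B-626 is 18.5% + $0.96/liter.
Duty = $190,943.64 × 18.5% + 1,284 × $0.96 = $36,557.21.
Line 2 (V-821, Bralland, 782 units, $7,413.36):
Base rate for V-821 is $4.78/unit.
Additional duty on V-821 from Bralland: +7.3% ad valorem. Applied ad valorem rate = 7.3%.
Duty = $7,413.36 × 7.3% + 782 × $4.78 = $4,279.14.
Line 3 (V-473, Vinos, 2,191 kg, $149,031.82):
Code V-473 is under a tariff-rate quota (threshold 4,366 kg). Quantity 2,191 kg is within the quota, so the in-quota rate 7.5% applies to the full value.
Duty = $149,031.82 × 7.5% = $11,177.39.
Total = $36,557.21 + $4,279.14 + $11,177.39 = $52,013.74.

$52,013.74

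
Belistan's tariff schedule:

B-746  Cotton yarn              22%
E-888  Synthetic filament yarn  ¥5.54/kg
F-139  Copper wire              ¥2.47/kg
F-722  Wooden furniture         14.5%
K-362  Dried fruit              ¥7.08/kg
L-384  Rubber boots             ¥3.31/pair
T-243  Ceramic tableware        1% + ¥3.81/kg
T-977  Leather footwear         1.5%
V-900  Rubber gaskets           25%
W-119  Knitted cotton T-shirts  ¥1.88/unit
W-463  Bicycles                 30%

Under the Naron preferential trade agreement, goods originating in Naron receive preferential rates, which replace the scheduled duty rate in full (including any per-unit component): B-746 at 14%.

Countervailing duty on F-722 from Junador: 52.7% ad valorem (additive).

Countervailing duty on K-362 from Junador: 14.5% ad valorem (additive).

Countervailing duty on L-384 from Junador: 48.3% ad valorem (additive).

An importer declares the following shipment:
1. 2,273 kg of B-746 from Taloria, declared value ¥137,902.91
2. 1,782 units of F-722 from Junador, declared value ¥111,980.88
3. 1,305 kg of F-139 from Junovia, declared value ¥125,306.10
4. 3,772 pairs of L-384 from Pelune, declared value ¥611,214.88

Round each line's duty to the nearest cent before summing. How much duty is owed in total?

Line 1 (B-746, Taloria, 2,273 kg, ¥137,902.91):
Base rate for B-746 is 22%.
B-746 has an FTA preferential rate, but origin Taloria is not Naron; base rate stands.
Duty = ¥137,902.91 × 22% = ¥30,338.64.
Line 2 (F-722, Junador, 1,782 units, ¥111,980.88):
Base rate for F-722 is 14.5%.
Additional duty on F-722 from Junador: +52.7%. Applied ad valorem rate: 14.5% + 52.7% = 67.2%.
Duty = ¥111,980.88 × 67.2% = ¥75,251.15.
Line 3 (F-139, Junovia, 1,305 kg, ¥125,306.10):
Base rate for F-139 is ¥2.47/kg.
Duty = 1,305 × ¥2.47 = ¥3,223.35.
Line 4 (L-384, Pelune, 3,772 pairs, ¥611,214.88):
Base rate for L-384 is ¥3.31/pair.
The additional-duty order on L-384 targets Junador, not Pelune; it does not apply.
Duty = 3,772 × ¥3.31 = ¥12,485.32.
Total = ¥30,338.64 + ¥75,251.15 + ¥3,223.35 + ¥12,485.32 = ¥121,298.46.

¥121,298.46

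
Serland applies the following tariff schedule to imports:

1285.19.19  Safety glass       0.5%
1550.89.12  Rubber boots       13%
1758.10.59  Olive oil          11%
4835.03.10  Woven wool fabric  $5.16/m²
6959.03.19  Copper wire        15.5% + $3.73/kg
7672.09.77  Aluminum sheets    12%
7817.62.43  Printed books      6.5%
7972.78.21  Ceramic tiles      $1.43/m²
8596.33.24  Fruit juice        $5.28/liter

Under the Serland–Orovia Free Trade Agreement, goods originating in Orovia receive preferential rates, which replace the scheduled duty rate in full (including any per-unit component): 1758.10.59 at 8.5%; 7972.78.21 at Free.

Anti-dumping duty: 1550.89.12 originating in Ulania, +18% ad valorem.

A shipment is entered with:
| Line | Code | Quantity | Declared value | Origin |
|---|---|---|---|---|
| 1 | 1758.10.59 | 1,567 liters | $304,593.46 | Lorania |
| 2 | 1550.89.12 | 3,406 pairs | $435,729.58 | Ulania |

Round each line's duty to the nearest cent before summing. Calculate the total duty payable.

Line 1 (1758.10.59, Lorania, 1,567 liters, $304,593.46):
Base rate for 1758.10.59 is 11%.
1758.10.59 has an FTA preferential rate, but origin Lorania is not Orovia; base rate stands.
Duty = $304,593.46 × 11% = $33,505.28.
Line 2 (1550.89.12, Ulania, 3,406 pairs, $435,729.58):
Base rate for 1550.89.12 is 13%.
Additional duty on 1550.89.12 from Ulania: +18%. Applied ad valorem rate: 13% + 18% = 31%.
Duty = $435,729.58 × 31% = $135,076.17.
Total = $33,505.28 + $135,076.17 = $168,581.45.

$168,581.45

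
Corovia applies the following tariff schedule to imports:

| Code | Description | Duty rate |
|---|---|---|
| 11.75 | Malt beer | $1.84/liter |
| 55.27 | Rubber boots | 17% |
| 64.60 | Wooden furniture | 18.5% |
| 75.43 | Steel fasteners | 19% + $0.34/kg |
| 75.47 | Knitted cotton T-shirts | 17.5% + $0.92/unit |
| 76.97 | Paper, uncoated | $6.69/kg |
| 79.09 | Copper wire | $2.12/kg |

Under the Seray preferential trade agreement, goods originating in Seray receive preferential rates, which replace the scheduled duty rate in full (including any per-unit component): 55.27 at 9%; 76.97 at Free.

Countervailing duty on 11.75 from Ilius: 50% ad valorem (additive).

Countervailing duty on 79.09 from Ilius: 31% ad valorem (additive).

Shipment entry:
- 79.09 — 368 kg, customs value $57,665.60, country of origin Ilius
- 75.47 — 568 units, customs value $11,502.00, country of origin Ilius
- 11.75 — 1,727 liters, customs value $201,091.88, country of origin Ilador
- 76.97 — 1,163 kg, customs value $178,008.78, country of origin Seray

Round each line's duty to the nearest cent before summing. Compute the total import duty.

$24,369.59

Line 1 (79.09, Ilius, 368 kg, $57,665.60):
Base rate for 79.09 is $2.12/kg.
Additional duty on 79.09 from Ilius: +31% ad valorem. Applied ad valorem rate = 31%.
Duty = $57,665.60 × 31% + 368 × $2.12 = $18,656.50.
Line 2 (75.47, Ilius, 568 units, $11,502.00):
Base rate for 75.47 is 17.5% + $0.92/unit.
Duty = $11,502.00 × 17.5% + 568 × $0.92 = $2,535.41.
Line 3 (11.75, Ilador, 1,727 liters, $201,091.88):
Base rate for 11.75 is $1.84/liter.
The additional-duty order on 11.75 targets Ilius, not Ilador; it does not apply.
Duty = 1,727 × $1.84 = $3,177.68.
Line 4 (76.97, Seray, 1,163 kg, $178,008.78):
Base rate for 76.97 is $6.69/kg.
Origin Seray qualifies under the Corovia–Seray agreement and 76.97 is covered: preferential rate Free applies instead.
Duty = $178,008.78 × 0% = $0.00.
Total = $18,656.50 + $2,535.41 + $3,177.68 + $0.00 = $24,369.59.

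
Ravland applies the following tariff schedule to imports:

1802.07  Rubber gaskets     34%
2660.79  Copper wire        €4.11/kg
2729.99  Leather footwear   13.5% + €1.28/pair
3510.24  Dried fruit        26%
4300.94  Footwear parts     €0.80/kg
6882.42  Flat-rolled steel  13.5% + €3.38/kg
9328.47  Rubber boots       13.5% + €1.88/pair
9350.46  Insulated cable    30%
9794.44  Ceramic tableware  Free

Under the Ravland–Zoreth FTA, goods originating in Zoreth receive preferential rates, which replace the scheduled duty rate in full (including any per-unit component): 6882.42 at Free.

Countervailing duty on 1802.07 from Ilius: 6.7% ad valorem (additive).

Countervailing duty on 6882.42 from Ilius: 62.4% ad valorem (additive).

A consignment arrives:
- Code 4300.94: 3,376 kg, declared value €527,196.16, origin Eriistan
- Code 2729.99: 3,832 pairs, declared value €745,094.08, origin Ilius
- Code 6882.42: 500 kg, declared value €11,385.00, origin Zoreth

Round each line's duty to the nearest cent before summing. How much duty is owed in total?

€108,193.46

Line 1 (4300.94, Eriistan, 3,376 kg, €527,196.16):
Base rate for 4300.94 is €0.80/kg.
Duty = 3,376 × €0.80 = €2,700.80.
Line 2 (2729.99, Ilius, 3,832 pairs, €745,094.08):
Base rate for 2729.99 is 13.5% + €1.28/pair.
Duty = €745,094.08 × 13.5% + 3,832 × €1.28 = €105,492.66.
Line 3 (6882.42, Zoreth, 500 kg, €11,385.00):
Base rate for 6882.42 is 13.5% + €3.38/kg.
Origin Zoreth qualifies under the Ravland–Zoreth agreement and 6882.42 is covered: preferential rate Free applies instead.
The additional-duty order on 6882.42 targets Ilius, not Zoreth; it does not apply.
Duty = €11,385.00 × 0% = €0.00.
Total = €2,700.80 + €105,492.66 + €0.00 = €108,193.46.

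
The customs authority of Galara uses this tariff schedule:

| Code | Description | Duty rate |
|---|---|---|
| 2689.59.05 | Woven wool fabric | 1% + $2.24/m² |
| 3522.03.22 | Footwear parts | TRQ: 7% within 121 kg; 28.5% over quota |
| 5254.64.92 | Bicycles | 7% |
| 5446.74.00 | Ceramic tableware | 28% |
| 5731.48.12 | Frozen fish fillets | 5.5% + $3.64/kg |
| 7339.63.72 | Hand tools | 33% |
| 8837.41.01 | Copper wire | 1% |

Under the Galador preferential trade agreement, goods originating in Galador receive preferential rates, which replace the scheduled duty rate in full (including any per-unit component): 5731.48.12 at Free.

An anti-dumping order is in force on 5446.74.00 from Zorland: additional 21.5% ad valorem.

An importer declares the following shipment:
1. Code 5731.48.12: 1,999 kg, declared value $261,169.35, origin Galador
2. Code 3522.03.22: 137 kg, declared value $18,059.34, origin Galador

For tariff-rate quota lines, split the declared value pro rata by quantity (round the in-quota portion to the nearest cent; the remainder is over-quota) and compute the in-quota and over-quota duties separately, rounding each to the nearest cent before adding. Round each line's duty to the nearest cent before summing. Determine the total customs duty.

Line 1 (5731.48.12, Galador, 1,999 kg, $261,169.35):
Base rate for 5731.48.12 is 5.5% + $3.64/kg.
Origin Galador qualifies under the Galara–Galador agreement and 5731.48.12 is covered: preferential rate Free applies instead.
Duty = $261,169.35 × 0% = $0.00.
Line 2 (3522.03.22, Galador, 137 kg, $18,059.34):
Code 3522.03.22 is under a tariff-rate quota (threshold 121 kg). In-quota: 121 kg at 7%; over-quota: 16 kg at 28.5%.
Pro-rata value split: in-quota = $18,059.34 × 121/137 = $15,950.22; over-quota = $18,059.34 − $15,950.22 = $2,109.12.
In-quota duty = $15,950.22 × 7% = $1,116.52. Over-quota duty = $2,109.12 × 28.5% = $601.10.
Line duty = $1,116.52 + $601.10 = $1,717.62.
Total = $0.00 + $1,717.62 = $1,717.62.

$1,717.62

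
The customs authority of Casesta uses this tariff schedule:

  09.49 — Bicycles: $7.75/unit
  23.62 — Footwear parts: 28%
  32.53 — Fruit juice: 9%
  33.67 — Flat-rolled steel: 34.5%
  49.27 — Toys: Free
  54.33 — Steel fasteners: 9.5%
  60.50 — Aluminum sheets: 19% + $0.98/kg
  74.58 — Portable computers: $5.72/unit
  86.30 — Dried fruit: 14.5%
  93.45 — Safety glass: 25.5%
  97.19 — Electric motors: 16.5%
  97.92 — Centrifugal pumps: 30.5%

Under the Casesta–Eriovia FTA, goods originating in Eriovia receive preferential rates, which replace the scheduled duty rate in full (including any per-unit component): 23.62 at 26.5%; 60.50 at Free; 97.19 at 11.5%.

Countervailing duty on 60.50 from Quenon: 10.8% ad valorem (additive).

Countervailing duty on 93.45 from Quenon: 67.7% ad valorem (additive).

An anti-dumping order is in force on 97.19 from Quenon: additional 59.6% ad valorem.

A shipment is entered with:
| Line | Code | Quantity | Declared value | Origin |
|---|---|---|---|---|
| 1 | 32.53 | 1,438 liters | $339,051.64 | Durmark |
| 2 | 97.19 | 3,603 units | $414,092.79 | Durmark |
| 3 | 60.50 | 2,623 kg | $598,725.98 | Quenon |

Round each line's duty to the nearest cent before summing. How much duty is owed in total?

Line 1 (32.53, Durmark, 1,438 liters, $339,051.64):
Base rate for 32.53 is 9%.
Duty = $339,051.64 × 9% = $30,514.65.
Line 2 (97.19, Durmark, 3,603 units, $414,092.79):
Base rate for 97.19 is 16.5%.
97.19 has an FTA preferential rate, but origin Durmark is not Eriovia; base rate stands.
The additional-duty order on 97.19 targets Quenon, not Durmark; it does not apply.
Duty = $414,092.79 × 16.5% = $68,325.31.
Line 3 (60.50, Quenon, 2,623 kg, $598,725.98):
Base rate for 60.50 is 19% + $0.98/kg.
60.50 has an FTA preferential rate, but origin Quenon is not Eriovia; base rate stands.
Additional duty on 60.50 from Quenon: +10.8%. Applied ad valorem rate: 19% + 10.8% = 29.8%.
Duty = $598,725.98 × 29.8% + 2,623 × $0.98 = $180,990.88.
Total = $30,514.65 + $68,325.31 + $180,990.88 = $279,830.84.

$279,830.84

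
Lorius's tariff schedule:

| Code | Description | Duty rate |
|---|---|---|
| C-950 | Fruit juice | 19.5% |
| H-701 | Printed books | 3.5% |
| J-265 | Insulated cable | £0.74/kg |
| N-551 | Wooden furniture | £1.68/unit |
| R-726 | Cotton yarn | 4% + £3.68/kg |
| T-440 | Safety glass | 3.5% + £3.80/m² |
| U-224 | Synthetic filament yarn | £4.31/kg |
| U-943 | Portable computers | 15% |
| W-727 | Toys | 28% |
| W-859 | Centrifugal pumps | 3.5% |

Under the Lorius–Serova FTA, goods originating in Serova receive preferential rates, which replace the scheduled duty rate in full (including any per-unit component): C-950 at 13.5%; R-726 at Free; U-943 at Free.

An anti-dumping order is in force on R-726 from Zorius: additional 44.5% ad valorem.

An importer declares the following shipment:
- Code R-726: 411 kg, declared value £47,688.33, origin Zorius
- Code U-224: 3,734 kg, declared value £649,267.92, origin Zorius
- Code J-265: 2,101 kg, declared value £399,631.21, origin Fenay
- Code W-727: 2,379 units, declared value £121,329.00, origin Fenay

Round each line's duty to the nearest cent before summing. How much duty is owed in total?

Line 1 (R-726, Zorius, 411 kg, £47,688.33):
Base rate for R-726 is 4% + £3.68/kg.
R-726 has an FTA preferential rate, but origin Zorius is not Serova; base rate stands.
Additional duty on R-726 from Zorius: +44.5%. Applied ad valorem rate: 4% + 44.5% = 48.5%.
Duty = £47,688.33 × 48.5% + 411 × £3.68 = £24,641.32.
Line 2 (U-224, Zorius, 3,734 kg, £649,267.92):
Base rate for U-224 is £4.31/kg.
Duty = 3,734 × £4.31 = £16,093.54.
Line 3 (J-265, Fenay, 2,101 kg, £399,631.21):
Base rate for J-265 is £0.74/kg.
Duty = 2,101 × £0.74 = £1,554.74.
Line 4 (W-727, Fenay, 2,379 units, £121,329.00):
Base rate for W-727 is 28%.
Duty = £121,329.00 × 28% = £33,972.12.
Total = £24,641.32 + £16,093.54 + £1,554.74 + £33,972.12 = £76,261.72.

£76,261.72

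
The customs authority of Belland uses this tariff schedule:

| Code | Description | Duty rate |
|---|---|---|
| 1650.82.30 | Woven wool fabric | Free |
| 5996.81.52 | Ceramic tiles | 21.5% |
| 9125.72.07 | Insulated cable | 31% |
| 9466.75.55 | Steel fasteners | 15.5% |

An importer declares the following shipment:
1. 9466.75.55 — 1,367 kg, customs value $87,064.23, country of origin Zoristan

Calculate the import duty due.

Line 1 (9466.75.55, Zoristan, 1,367 kg, $87,064.23):
Base rate for 9466.75.55 is 15.5%.
Duty = $87,064.23 × 15.5% = $13,494.96.

$13,494.96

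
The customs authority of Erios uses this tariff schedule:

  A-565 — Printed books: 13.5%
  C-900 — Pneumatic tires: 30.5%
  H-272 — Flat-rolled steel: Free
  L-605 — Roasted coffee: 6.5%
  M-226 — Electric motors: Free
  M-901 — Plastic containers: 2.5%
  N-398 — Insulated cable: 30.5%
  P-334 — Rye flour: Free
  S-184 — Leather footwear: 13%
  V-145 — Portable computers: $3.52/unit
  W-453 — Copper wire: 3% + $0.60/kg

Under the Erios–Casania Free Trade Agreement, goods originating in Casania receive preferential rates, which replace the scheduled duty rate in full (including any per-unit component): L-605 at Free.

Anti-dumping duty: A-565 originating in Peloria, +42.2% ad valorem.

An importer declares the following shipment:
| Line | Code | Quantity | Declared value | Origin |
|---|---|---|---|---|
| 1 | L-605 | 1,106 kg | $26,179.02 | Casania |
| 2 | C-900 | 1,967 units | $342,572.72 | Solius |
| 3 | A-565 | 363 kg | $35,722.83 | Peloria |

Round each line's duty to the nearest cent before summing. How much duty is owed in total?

Line 1 (L-605, Casania, 1,106 kg, $26,179.02):
Base rate for L-605 is 6.5%.
Origin Casania qualifies under the Erios–Casania agreement and L-605 is covered: preferential rate Free applies instead.
Duty = $26,179.02 × 0% = $0.00.
Line 2 (C-900, Solius, 1,967 units, $342,572.72):
Base rate for C-900 is 30.5%.
Duty = $342,572.72 × 30.5% = $104,484.68.
Line 3 (A-565, Peloria, 363 kg, $35,722.83):
Base rate for A-565 is 13.5%.
Additional duty on A-565 from Peloria: +42.2%. Applied ad valorem rate: 13.5% + 42.2% = 55.7%.
Duty = $35,722.83 × 55.7% = $19,897.62.
Total = $0.00 + $104,484.68 + $19,897.62 = $124,382.30.

$124,382.30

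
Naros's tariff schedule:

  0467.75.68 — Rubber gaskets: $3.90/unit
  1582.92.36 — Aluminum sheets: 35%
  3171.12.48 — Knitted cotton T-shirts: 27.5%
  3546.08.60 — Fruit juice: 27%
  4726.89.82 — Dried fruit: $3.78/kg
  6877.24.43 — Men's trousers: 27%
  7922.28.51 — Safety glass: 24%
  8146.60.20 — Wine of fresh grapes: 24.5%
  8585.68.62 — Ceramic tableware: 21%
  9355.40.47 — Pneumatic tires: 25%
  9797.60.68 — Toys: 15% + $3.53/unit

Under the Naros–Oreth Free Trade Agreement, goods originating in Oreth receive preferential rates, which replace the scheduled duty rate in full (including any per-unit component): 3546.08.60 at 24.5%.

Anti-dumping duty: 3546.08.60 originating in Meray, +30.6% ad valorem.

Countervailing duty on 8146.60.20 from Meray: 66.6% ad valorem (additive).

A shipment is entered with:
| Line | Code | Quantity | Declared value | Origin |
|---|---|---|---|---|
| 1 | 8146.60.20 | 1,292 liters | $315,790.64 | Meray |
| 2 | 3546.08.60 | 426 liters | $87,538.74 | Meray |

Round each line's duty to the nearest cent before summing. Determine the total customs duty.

$338,107.58

Line 1 (8146.60.20, Meray, 1,292 liters, $315,790.64):
Base rate for 8146.60.20 is 24.5%.
Additional duty on 8146.60.20 from Meray: +66.6%. Applied ad valorem rate: 24.5% + 66.6% = 91.1%.
Duty = $315,790.64 × 91.1% = $287,685.27.
Line 2 (3546.08.60, Meray, 426 liters, $87,538.74):
Base rate for 3546.08.60 is 27%.
3546.08.60 has an FTA preferential rate, but origin Meray is not Oreth; base rate stands.
Additional duty on 3546.08.60 from Meray: +30.6%. Applied ad valorem rate: 27% + 30.6% = 57.6%.
Duty = $87,538.74 × 57.6% = $50,422.31.
Total = $287,685.27 + $50,422.31 = $338,107.58.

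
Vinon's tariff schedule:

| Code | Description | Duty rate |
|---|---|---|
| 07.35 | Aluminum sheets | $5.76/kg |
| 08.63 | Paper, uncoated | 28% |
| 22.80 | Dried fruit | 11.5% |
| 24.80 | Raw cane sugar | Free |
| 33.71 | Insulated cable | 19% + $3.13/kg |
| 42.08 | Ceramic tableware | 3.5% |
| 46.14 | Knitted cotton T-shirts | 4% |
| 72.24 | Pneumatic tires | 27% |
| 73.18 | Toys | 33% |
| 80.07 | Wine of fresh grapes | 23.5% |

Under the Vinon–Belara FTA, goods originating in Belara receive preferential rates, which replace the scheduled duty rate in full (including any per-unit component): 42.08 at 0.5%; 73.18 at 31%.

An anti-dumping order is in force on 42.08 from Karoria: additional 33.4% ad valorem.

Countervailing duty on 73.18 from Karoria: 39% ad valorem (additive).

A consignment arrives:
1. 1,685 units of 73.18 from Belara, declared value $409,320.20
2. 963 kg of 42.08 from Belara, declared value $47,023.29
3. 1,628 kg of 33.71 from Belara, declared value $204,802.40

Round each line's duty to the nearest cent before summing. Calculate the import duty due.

$171,132.48

Line 1 (73.18, Belara, 1,685 units, $409,320.20):
Base rate for 73.18 is 33%.
Origin Belara qualifies under the Vinon–Belara agreement and 73.18 is covered: preferential rate 31% applies instead.
The additional-duty order on 73.18 targets Karoria, not Belara; it does not apply.
Duty = $409,320.20 × 31% = $126,889.26.
Line 2 (42.08, Belara, 963 kg, $47,023.29):
Base rate for 42.08 is 3.5%.
Origin Belara qualifies under the Vinon–Belara agreement and 42.08 is covered: preferential rate 0.5% applies instead.
The additional-duty order on 42.08 targets Karoria, not Belara; it does not apply.
Duty = $47,023.29 × 0.5% = $235.12.
Line 3 (33.71, Belara, 1,628 kg, $204,802.40):
Base rate for 33.71 is 19% + $3.13/kg.
Origin Belara is the FTA partner but 33.71 is not on the preference list; base rate stands.
Duty = $204,802.40 × 19% + 1,628 × $3.13 = $44,008.10.
Total = $126,889.26 + $235.12 + $44,008.10 = $171,132.48.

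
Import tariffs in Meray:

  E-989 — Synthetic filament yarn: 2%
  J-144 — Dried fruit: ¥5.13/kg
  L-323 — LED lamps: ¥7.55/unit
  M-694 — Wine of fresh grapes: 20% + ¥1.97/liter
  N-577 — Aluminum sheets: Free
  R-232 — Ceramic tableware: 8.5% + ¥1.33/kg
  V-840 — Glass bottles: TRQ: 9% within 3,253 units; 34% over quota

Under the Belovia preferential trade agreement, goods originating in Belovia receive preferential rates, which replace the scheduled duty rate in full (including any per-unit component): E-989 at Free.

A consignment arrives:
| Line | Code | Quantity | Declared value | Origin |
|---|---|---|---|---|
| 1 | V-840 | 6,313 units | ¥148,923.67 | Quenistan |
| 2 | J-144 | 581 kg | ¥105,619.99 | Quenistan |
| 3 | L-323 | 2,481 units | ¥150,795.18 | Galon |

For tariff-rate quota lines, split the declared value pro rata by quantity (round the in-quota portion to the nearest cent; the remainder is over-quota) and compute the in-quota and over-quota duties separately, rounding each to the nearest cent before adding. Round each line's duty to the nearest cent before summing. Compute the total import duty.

¥53,161.56

Line 1 (V-840, Quenistan, 6,313 units, ¥148,923.67):
Code V-840 is under a tariff-rate quota (threshold 3,253 units). In-quota: 3,253 units at 9%; over-quota: 3,060 units at 34%.
Pro-rata value split: in-quota = ¥148,923.67 × 3,253/6,313 = ¥76,738.27; over-quota = ¥148,923.67 − ¥76,738.27 = ¥72,185.40.
In-quota duty = ¥76,738.27 × 9% = ¥6,906.44. Over-quota duty = ¥72,185.40 × 34% = ¥24,543.04.
Line duty = ¥6,906.44 + ¥24,543.04 = ¥31,449.48.
Line 2 (J-144, Quenistan, 581 kg, ¥105,619.99):
Base rate for J-144 is ¥5.13/kg.
Duty = 581 × ¥5.13 = ¥2,980.53.
Line 3 (L-323, Galon, 2,481 units, ¥150,795.18):
Base rate for L-323 is ¥7.55/unit.
Duty = 2,481 × ¥7.55 = ¥18,731.55.
Total = ¥31,449.48 + ¥2,980.53 + ¥18,731.55 = ¥53,161.56.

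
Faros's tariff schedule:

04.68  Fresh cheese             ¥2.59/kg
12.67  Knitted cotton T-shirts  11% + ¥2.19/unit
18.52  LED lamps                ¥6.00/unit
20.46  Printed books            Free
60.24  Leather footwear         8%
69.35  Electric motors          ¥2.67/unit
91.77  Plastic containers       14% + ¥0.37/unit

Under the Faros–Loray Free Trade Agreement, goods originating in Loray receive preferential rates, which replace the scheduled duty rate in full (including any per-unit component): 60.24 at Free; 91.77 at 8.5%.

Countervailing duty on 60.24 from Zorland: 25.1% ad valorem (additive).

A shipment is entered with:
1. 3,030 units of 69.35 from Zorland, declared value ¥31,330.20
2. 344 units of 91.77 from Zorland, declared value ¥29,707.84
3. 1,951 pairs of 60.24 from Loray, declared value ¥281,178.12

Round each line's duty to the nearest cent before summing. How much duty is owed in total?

¥12,376.48

Line 1 (69.35, Zorland, 3,030 units, ¥31,330.20):
Base rate for 69.35 is ¥2.67/unit.
Duty = 3,030 × ¥2.67 = ¥8,090.10.
Line 2 (91.77, Zorland, 344 units, ¥29,707.84):
Base rate for 91.77 is 14% + ¥0.37/unit.
91.77 has an FTA preferential rate, but origin Zorland is not Loray; base rate stands.
Duty = ¥29,707.84 × 14% + 344 × ¥0.37 = ¥4,286.38.
Line 3 (60.24, Loray, 1,951 pairs, ¥281,178.12):
Base rate for 60.24 is 8%.
Origin Loray qualifies under the Faros–Loray agreement and 60.24 is covered: preferential rate Free applies instead.
The additional-duty order on 60.24 targets Zorland, not Loray; it does not apply.
Duty = ¥281,178.12 × 0% = ¥0.00.
Total = ¥8,090.10 + ¥4,286.38 + ¥0.00 = ¥12,376.48.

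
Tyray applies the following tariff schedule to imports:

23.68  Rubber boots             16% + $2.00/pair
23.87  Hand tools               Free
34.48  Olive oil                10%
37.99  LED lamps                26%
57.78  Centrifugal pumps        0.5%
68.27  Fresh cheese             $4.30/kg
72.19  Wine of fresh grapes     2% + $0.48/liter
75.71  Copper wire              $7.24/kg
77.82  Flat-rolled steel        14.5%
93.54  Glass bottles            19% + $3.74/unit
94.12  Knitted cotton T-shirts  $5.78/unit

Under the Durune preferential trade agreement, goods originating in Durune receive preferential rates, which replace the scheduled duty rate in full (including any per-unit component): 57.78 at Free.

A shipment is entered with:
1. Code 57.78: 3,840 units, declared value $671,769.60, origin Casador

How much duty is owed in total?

Line 1 (57.78, Casador, 3,840 units, $671,769.60):
Base rate for 57.78 is 0.5%.
57.78 has an FTA preferential rate, but origin Casador is not Durune; base rate stands.
Duty = $671,769.60 × 0.5% = $3,358.85.

$3,358.85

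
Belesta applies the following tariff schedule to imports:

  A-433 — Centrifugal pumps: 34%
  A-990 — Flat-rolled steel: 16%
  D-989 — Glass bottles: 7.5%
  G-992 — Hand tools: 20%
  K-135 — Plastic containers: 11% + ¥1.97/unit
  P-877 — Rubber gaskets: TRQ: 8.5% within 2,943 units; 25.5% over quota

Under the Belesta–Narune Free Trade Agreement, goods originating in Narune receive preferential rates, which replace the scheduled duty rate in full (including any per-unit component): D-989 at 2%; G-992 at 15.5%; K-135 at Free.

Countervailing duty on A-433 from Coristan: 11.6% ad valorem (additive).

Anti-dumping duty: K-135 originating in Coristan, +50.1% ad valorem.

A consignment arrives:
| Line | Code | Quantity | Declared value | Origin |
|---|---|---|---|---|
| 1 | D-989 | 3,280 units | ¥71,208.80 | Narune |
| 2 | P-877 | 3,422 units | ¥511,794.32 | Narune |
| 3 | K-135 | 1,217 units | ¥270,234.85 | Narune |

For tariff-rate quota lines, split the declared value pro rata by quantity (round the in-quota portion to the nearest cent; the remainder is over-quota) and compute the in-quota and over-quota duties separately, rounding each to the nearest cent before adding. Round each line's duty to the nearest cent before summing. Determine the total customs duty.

¥57,105.37

Line 1 (D-989, Narune, 3,280 units, ¥71,208.80):
Base rate for D-989 is 7.5%.
Origin Narune qualifies under the Belesta–Narune agreement and D-989 is covered: preferential rate 2% applies instead.
Duty = ¥71,208.80 × 2% = ¥1,424.18.
Line 2 (P-877, Narune, 3,422 units, ¥511,794.32):
Code P-877 is under a tariff-rate quota (threshold 2,943 units). In-quota: 2,943 units at 8.5%; over-quota: 479 units at 25.5%.
Pro-rata value split: in-quota = ¥511,794.32 × 2,943/3,422 = ¥440,155.08; over-quota = ¥511,794.32 − ¥440,155.08 = ¥71,639.24.
In-quota duty = ¥440,155.08 × 8.5% = ¥37,413.18. Over-quota duty = ¥71,639.24 × 25.5% = ¥18,268.01.
Line duty = ¥37,413.18 + ¥18,268.01 = ¥55,681.19.
Line 3 (K-135, Narune, 1,217 units, ¥270,234.85):
Base rate for K-135 is 11% + ¥1.97/unit.
Origin Narune qualifies under the Belesta–Narune agreement and K-135 is covered: preferential rate Free applies instead.
The additional-duty order on K-135 targets Coristan, not Narune; it does not apply.
Duty = ¥270,234.85 × 0% = ¥0.00.
Total = ¥1,424.18 + ¥55,681.19 + ¥0.00 = ¥57,105.37.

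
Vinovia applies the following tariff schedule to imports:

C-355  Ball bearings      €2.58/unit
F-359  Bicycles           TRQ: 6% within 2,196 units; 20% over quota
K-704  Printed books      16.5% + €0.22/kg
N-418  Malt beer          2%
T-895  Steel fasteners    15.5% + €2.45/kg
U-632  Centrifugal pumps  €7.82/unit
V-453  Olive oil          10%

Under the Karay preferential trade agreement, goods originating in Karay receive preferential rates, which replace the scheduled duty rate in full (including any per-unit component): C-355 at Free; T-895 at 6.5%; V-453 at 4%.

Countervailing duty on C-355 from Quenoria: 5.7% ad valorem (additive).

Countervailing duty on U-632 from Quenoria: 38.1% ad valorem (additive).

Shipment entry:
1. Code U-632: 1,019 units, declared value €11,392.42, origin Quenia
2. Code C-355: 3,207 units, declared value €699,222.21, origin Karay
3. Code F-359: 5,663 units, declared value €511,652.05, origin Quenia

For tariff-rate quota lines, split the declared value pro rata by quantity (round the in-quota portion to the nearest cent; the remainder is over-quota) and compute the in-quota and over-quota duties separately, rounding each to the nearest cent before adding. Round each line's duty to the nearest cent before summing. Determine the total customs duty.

Line 1 (U-632, Quenia, 1,019 units, €11,392.42):
Base rate for U-632 is €7.82/unit.
The additional-duty order on U-632 targets Quenoria, not Quenia; it does not apply.
Duty = 1,019 × €7.82 = €7,968.58.
Line 2 (C-355, Karay, 3,207 units, €699,222.21):
Base rate for C-355 is €2.58/unit.
Origin Karay qualifies under the Vinovia–Karay agreement and C-355 is covered: preferential rate Free applies instead.
The additional-duty order on C-355 targets Quenoria, not Karay; it does not apply.
Duty = €699,222.21 × 0% = €0.00.
Line 3 (F-359, Quenia, 5,663 units, €511,652.05):
Code F-359 is under a tariff-rate quota (threshold 2,196 units). In-quota: 2,196 units at 6%; over-quota: 3,467 units at 20%.
Pro-rata value split: in-quota = €511,652.05 × 2,196/5,663 = €198,408.60; over-quota = €511,652.05 − €198,408.60 = €313,243.45.
In-quota duty = €198,408.60 × 6% = €11,904.52. Over-quota duty = €313,243.45 × 20% = €62,648.69.
Line duty = €11,904.52 + €62,648.69 = €74,553.21.
Total = €7,968.58 + €0.00 + €74,553.21 = €82,521.79.

€82,521.79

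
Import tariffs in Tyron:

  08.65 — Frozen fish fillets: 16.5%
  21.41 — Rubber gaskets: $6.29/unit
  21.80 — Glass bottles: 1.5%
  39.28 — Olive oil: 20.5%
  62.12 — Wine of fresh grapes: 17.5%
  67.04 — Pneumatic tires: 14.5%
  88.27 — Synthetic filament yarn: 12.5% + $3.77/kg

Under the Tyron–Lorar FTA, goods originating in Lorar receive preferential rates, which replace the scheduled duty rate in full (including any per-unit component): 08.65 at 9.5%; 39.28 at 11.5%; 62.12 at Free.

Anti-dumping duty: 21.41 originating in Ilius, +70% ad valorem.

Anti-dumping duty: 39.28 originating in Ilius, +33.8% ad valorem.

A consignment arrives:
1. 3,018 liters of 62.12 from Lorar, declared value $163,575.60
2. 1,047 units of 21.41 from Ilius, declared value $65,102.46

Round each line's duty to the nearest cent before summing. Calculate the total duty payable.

Line 1 (62.12, Lorar, 3,018 liters, $163,575.60):
Base rate for 62.12 is 17.5%.
Origin Lorar qualifies under the Tyron–Lorar agreement and 62.12 is covered: preferential rate Free applies instead.
Duty = $163,575.60 × 0% = $0.00.
Line 2 (21.41, Ilius, 1,047 units, $65,102.46):
Base rate for 21.41 is $6.29/unit.
Additional duty on 21.41 from Ilius: +70% ad valorem. Applied ad valorem rate = 70%.
Duty = $65,102.46 × 70% + 1,047 × $6.29 = $52,157.35.
Total = $0.00 + $52,157.35 = $52,157.35.

$52,157.35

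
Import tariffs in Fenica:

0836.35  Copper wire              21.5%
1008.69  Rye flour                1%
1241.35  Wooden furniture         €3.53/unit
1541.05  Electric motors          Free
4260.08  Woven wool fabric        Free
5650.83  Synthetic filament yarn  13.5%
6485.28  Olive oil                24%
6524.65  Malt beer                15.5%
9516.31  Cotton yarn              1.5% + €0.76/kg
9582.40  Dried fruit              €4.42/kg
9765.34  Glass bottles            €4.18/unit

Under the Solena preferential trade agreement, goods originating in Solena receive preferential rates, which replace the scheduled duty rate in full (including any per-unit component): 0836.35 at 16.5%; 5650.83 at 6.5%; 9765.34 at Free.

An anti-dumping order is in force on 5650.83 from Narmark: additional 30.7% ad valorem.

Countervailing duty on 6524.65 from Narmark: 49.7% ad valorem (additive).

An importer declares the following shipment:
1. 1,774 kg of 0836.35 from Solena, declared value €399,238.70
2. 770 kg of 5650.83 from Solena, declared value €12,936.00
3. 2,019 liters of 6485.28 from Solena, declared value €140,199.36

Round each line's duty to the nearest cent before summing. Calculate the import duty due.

Line 1 (0836.35, Solena, 1,774 kg, €399,238.70):
Base rate for 0836.35 is 21.5%.
Origin Solena qualifies under the Fenica–Solena agreement and 0836.35 is covered: preferential rate 16.5% applies instead.
Duty = €399,238.70 × 16.5% = €65,874.39.
Line 2 (5650.83, Solena, 770 kg, €12,936.00):
Base rate for 5650.83 is 13.5%.
Origin Solena qualifies under the Fenica–Solena agreement and 5650.83 is covered: preferential rate 6.5% applies instead.
The additional-duty order on 5650.83 targets Narmark, not Solena; it does not apply.
Duty = €12,936.00 × 6.5% = €840.84.
Line 3 (6485.28, Solena, 2,019 liters, €140,199.36):
Base rate for 6485.28 is 24%.
Origin Solena is the FTA partner but 6485.28 is not on the preference list; base rate stands.
Duty = €140,199.36 × 24% = €33,647.85.
Total = €65,874.39 + €840.84 + €33,647.85 = €100,363.08.

€100,363.08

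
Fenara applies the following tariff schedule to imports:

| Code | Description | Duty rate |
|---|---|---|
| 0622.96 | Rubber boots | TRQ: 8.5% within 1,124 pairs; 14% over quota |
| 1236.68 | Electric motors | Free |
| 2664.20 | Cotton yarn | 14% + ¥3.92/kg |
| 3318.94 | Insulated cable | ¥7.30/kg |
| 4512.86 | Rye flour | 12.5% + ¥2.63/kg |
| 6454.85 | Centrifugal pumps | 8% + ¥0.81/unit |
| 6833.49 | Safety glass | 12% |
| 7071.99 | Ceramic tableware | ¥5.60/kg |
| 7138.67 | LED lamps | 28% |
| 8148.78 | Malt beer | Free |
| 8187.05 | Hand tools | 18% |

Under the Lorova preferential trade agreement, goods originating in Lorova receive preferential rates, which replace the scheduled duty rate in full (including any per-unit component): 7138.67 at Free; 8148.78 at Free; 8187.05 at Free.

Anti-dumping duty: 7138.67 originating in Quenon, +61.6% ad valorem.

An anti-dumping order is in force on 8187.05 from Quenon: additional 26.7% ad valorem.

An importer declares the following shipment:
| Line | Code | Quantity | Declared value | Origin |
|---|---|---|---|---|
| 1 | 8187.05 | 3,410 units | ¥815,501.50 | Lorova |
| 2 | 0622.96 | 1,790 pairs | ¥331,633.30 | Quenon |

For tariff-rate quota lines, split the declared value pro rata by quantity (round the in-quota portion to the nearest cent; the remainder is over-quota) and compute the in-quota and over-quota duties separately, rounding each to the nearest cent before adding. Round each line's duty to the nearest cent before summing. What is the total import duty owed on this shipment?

¥34,975.27

Line 1 (8187.05, Lorova, 3,410 units, ¥815,501.50):
Base rate for 8187.05 is 18%.
Origin Lorova qualifies under the Fenara–Lorova agreement and 8187.05 is covered: preferential rate Free applies instead.
The additional-duty order on 8187.05 targets Quenon, not Lorova; it does not apply.
Duty = ¥815,501.50 × 0% = ¥0.00.
Line 2 (0622.96, Quenon, 1,790 pairs, ¥331,633.30):
Code 0622.96 is under a tariff-rate quota (threshold 1,124 pairs). In-quota: 1,124 pairs at 8.5%; over-quota: 666 pairs at 14%.
Pro-rata value split: in-quota = ¥331,633.30 × 1,124/1,790 = ¥208,243.48; over-quota = ¥331,633.30 − ¥208,243.48 = ¥123,389.82.
In-quota duty = ¥208,243.48 × 8.5% = ¥17,700.70. Over-quota duty = ¥123,389.82 × 14% = ¥17,274.57.
Line duty = ¥17,700.70 + ¥17,274.57 = ¥34,975.27.
Total = ¥0.00 + ¥34,975.27 = ¥34,975.27.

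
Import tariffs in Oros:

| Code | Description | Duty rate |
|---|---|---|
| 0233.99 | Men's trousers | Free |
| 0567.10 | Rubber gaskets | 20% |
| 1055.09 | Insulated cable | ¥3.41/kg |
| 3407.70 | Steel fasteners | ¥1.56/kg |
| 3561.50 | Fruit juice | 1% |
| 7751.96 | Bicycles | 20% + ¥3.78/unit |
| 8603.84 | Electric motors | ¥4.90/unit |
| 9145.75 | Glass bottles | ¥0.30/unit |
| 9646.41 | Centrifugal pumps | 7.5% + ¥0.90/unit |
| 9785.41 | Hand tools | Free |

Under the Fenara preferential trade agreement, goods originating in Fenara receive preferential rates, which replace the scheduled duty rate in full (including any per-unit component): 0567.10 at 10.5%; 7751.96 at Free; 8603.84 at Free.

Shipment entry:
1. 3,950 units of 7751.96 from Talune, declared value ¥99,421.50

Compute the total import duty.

¥34,815.30

Line 1 (7751.96, Talune, 3,950 units, ¥99,421.50):
Base rate for 7751.96 is 20% + ¥3.78/unit.
7751.96 has an FTA preferential rate, but origin Talune is not Fenara; base rate stands.
Duty = ¥99,421.50 × 20% + 3,950 × ¥3.78 = ¥34,815.30.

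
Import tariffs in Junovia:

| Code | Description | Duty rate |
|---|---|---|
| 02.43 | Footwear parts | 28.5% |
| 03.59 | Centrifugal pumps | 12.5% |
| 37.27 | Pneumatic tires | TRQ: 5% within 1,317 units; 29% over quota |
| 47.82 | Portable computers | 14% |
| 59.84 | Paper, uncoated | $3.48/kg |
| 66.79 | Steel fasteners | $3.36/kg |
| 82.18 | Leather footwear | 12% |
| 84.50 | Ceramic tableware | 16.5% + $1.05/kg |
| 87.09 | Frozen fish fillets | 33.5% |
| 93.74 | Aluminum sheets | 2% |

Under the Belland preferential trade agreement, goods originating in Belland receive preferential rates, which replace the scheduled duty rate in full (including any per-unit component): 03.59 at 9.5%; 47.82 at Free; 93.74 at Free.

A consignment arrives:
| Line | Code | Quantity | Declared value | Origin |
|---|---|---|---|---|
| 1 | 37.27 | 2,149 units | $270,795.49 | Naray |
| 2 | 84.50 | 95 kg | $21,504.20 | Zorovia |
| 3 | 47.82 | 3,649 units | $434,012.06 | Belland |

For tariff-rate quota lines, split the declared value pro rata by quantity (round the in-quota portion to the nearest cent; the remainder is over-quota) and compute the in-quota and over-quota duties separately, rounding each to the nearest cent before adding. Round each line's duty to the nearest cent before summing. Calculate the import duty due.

$42,349.39

Line 1 (37.27, Naray, 2,149 units, $270,795.49):
Code 37.27 is under a tariff-rate quota (threshold 1,317 units). In-quota: 1,317 units at 5%; over-quota: 832 units at 29%.
Pro-rata value split: in-quota = $270,795.49 × 1,317/2,149 = $165,955.17; over-quota = $270,795.49 − $165,955.17 = $104,840.32.
In-quota duty = $165,955.17 × 5% = $8,297.76. Over-quota duty = $104,840.32 × 29% = $30,403.69.
Line duty = $8,297.76 + $30,403.69 = $38,701.45.
Line 2 (84.50, Zorovia, 95 kg, $21,504.20):
Base rate for 84.50 is 16.5% + $1.05/kg.
Duty = $21,504.20 × 16.5% + 95 × $1.05 = $3,647.94.
Line 3 (47.82, Belland, 3,649 units, $434,012.06):
Base rate for 47.82 is 14%.
Origin Belland qualifies under the Junovia–Belland agreement and 47.82 is covered: preferential rate Free applies instead.
Duty = $434,012.06 × 0% = $0.00.
Total = $38,701.45 + $3,647.94 + $0.00 = $42,349.39.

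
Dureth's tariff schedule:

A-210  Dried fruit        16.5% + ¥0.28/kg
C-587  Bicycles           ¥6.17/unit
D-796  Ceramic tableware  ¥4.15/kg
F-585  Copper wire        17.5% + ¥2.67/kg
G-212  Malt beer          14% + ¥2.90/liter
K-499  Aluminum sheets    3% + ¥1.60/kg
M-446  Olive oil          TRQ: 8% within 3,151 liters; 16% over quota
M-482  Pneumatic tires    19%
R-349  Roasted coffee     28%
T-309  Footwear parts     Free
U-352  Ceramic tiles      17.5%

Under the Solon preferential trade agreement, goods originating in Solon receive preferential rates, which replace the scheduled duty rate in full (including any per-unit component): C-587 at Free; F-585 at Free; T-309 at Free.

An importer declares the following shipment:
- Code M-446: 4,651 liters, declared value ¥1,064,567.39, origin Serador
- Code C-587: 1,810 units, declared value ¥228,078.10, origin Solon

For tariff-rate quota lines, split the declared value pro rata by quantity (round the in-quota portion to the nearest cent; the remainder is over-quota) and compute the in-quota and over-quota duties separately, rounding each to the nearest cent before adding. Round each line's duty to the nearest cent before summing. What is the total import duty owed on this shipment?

Line 1 (M-446, Serador, 4,651 liters, ¥1,064,567.39):
Code M-446 is under a tariff-rate quota (threshold 3,151 liters). In-quota: 3,151 liters at 8%; over-quota: 1,500 liters at 16%.
Pro-rata value split: in-quota = ¥1,064,567.39 × 3,151/4,651 = ¥721,232.39; over-quota = ¥1,064,567.39 − ¥721,232.39 = ¥343,335.00.
In-quota duty = ¥721,232.39 × 8% = ¥57,698.59. Over-quota duty = ¥343,335.00 × 16% = ¥54,933.60.
Line duty = ¥57,698.59 + ¥54,933.60 = ¥112,632.19.
Line 2 (C-587, Solon, 1,810 units, ¥228,078.10):
Base rate for C-587 is ¥6.17/unit.
Origin Solon qualifies under the Dureth–Solon agreement and C-587 is covered: preferential rate Free applies instead.
Duty = ¥228,078.10 × 0% = ¥0.00.
Total = ¥112,632.19 + ¥0.00 = ¥112,632.19.

¥112,632.19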